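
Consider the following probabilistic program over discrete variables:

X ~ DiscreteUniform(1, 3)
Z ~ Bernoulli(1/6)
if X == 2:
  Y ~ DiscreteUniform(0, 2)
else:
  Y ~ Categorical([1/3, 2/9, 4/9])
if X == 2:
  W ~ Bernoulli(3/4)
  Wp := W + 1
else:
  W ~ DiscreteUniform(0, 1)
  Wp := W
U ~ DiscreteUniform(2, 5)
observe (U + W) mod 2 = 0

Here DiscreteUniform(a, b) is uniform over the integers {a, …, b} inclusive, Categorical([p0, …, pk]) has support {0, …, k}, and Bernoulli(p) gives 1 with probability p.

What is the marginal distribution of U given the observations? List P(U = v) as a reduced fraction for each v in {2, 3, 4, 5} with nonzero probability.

Enumerate traces; 72 have nonzero weight after conditioning:
  (X=1, Z=0, Y=0, W=0, U=2) weight 5/432
  (X=1, Z=0, Y=0, W=0, U=4) weight 5/432
  (X=1, Z=0, Y=0, W=1, U=3) weight 5/432
  (X=1, Z=0, Y=0, W=1, U=5) weight 5/432
  (X=1, Z=0, Y=1, W=0, U=2) weight 5/648
  (X=1, Z=0, Y=1, W=0, U=4) weight 5/648
  (X=1, Z=0, Y=1, W=1, U=3) weight 5/648
  (X=1, Z=0, Y=1, W=1, U=5) weight 5/648
  … 64 more
Group by U:
  weight(U=2) = 5/48
  weight(U=3) = 7/48
  weight(U=4) = 5/48
  weight(U=5) = 7/48
Total weight = 5/48 + 7/48 + 5/48 + 7/48 = 1/2
P(U=2 | obs) = 5/48 / 1/2 = 5/24
P(U=3 | obs) = 7/48 / 1/2 = 7/24
P(U=4 | obs) = 5/48 / 1/2 = 5/24
P(U=5 | obs) = 7/48 / 1/2 = 7/24

P(U=2) = 5/24, P(U=3) = 7/24, P(U=4) = 5/24, P(U=5) = 7/24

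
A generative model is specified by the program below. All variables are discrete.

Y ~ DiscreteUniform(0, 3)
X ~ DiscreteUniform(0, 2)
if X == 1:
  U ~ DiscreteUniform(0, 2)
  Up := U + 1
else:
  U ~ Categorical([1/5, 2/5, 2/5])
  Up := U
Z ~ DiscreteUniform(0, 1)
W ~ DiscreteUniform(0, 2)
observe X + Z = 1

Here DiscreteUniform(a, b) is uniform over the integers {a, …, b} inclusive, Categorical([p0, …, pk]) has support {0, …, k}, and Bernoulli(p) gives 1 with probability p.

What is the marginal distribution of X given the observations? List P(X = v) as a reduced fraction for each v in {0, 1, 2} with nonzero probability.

Enumerate traces; 72 have nonzero weight after conditioning:
  (Y=0, X=0, U=0, Z=1, W=0) weight 1/360
  (Y=0, X=0, U=0, Z=1, W=1) weight 1/360
  (Y=0, X=0, U=0, Z=1, W=2) weight 1/360
  (Y=0, X=0, U=1, Z=1, W=0) weight 1/180
  (Y=0, X=0, U=1, Z=1, W=1) weight 1/180
  (Y=0, X=0, U=1, Z=1, W=2) weight 1/180
  (Y=0, X=0, U=2, Z=1, W=0) weight 1/180
  (Y=0, X=0, U=2, Z=1, W=1) weight 1/180
  (Y=0, X=1, U=0, Z=0, W=0) weight 1/216
  … 63 more
Group by X:
  weight(X=0) = 1/6
  weight(X=1) = 1/6
Total weight = 1/6 + 1/6 = 1/3
P(X=0 | obs) = 1/6 / 1/3 = 1/2
P(X=1 | obs) = 1/6 / 1/3 = 1/2

P(X=0) = 1/2, P(X=1) = 1/2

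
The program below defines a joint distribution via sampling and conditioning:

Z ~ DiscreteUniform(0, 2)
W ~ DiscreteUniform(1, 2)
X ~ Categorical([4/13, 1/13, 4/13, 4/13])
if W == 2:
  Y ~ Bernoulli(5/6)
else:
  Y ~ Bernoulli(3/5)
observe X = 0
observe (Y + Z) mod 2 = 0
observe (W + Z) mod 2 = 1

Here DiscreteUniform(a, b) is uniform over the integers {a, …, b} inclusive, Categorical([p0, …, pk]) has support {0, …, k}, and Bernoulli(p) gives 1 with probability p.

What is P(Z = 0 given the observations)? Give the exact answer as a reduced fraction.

P(Z = 0 | obs) = 12/49

Enumerate traces; 3 have nonzero weight after conditioning:
  (Z=0, W=1, X=0, Y=0) weight 4/195
  (Z=1, W=2, X=0, Y=1) weight 5/117
  (Z=2, W=1, X=0, Y=0) weight 4/195
Group by Z:
  weight(Z=0) = 4/195
  weight(Z=1) = 5/117
  weight(Z=2) = 4/195
Total weight = 4/195 + 5/117 + 4/195 = 49/585
P(Z=0 | obs) = 4/195 / 49/585 = 12/49
P(Z=1 | obs) = 5/117 / 49/585 = 25/49
P(Z=2 | obs) = 4/195 / 49/585 = 12/49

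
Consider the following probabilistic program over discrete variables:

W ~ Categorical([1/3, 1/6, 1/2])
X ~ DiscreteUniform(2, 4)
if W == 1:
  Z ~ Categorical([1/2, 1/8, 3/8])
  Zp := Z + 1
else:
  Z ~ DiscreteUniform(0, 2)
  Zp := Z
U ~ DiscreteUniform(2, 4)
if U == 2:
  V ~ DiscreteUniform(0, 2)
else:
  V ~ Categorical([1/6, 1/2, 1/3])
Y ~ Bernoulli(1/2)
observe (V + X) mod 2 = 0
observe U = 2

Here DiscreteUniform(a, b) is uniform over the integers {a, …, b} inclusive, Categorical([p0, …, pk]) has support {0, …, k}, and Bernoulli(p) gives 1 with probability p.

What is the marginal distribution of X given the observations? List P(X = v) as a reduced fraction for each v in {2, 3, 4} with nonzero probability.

P(X=2) = 2/5, P(X=3) = 1/5, P(X=4) = 2/5

Enumerate traces; 90 have nonzero weight after conditioning:
  (W=0, X=2, Z=0, U=2, V=0, Y=0) weight 1/486
  (W=0, X=2, Z=0, U=2, V=0, Y=1) weight 1/486
  (W=0, X=2, Z=0, U=2, V=2, Y=0) weight 1/486
  (W=0, X=2, Z=0, U=2, V=2, Y=1) weight 1/486
  (W=0, X=2, Z=1, U=2, V=0, Y=0) weight 1/486
  (W=0, X=2, Z=1, U=2, V=0, Y=1) weight 1/486
  (W=0, X=2, Z=1, U=2, V=2, Y=0) weight 1/486
  (W=0, X=2, Z=1, U=2, V=2, Y=1) weight 1/486
  (W=0, X=3, Z=0, U=2, V=1, Y=0) weight 1/486
  (W=0, X=4, Z=0, U=2, V=0, Y=0) weight 1/486
  … 80 more
Group by X:
  weight(X=2) = 2/27
  weight(X=3) = 1/27
  weight(X=4) = 2/27
Total weight = 2/27 + 1/27 + 2/27 = 5/27
P(X=2 | obs) = 2/27 / 5/27 = 2/5
P(X=3 | obs) = 1/27 / 5/27 = 1/5
P(X=4 | obs) = 2/27 / 5/27 = 2/5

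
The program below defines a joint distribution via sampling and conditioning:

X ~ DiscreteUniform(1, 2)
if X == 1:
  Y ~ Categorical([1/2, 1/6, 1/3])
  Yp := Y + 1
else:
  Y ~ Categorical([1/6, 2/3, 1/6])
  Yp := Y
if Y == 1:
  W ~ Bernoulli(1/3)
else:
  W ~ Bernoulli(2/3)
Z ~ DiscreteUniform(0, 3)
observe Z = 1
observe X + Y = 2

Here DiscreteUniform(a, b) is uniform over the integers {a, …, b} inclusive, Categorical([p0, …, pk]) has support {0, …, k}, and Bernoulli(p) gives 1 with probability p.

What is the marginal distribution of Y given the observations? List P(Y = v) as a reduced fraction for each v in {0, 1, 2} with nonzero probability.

P(Y=0) = 1/2, P(Y=1) = 1/2

Enumerate traces; 4 have nonzero weight after conditioning:
  (X=1, Y=1, W=0, Z=1) weight 1/72
  (X=1, Y=1, W=1, Z=1) weight 1/144
  (X=2, Y=0, W=0, Z=1) weight 1/144
  (X=2, Y=0, W=1, Z=1) weight 1/72
Group by Y:
  weight(Y=0) = 1/48
  weight(Y=1) = 1/48
Total weight = 1/48 + 1/48 = 1/24
P(Y=0 | obs) = 1/48 / 1/24 = 1/2
P(Y=1 | obs) = 1/48 / 1/24 = 1/2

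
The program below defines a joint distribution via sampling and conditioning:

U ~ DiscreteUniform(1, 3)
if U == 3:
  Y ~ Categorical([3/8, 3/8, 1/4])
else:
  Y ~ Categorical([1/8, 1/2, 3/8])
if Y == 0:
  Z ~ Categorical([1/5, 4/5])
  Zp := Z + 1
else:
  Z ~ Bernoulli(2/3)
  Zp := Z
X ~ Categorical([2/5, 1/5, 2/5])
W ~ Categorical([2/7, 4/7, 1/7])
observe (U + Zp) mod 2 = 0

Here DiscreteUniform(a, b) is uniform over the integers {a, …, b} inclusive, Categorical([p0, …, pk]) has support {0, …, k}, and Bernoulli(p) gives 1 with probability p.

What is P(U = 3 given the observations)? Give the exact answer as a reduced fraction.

Enumerate traces; 81 have nonzero weight after conditioning:
  (U=1, Y=0, Z=0, X=0, W=0) weight 1/1050
  (U=1, Y=0, Z=0, X=0, W=1) weight 1/525
  (U=1, Y=0, Z=0, X=0, W=2) weight 1/2100
  (U=1, Y=0, Z=0, X=1, W=0) weight 1/2100
  (U=1, Y=0, Z=0, X=1, W=1) weight 1/1050
  (U=1, Y=0, Z=0, X=1, W=2) weight 1/4200
  (U=1, Y=0, Z=0, X=2, W=0) weight 1/1050
  (U=1, Y=0, Z=0, X=2, W=1) weight 1/525
  (U=2, Y=0, Z=1, X=0, W=0) weight 2/525
  (U=3, Y=0, Z=0, X=0, W=0) weight 1/350
  … 71 more
Group by U:
  weight(U=1) = 73/360
  weight(U=2) = 47/360
  weight(U=3) = 59/360
Total weight = 73/360 + 47/360 + 59/360 = 179/360
P(U=1 | obs) = 73/360 / 179/360 = 73/179
P(U=2 | obs) = 47/360 / 179/360 = 47/179
P(U=3 | obs) = 59/360 / 179/360 = 59/179

P(U = 3 | obs) = 59/179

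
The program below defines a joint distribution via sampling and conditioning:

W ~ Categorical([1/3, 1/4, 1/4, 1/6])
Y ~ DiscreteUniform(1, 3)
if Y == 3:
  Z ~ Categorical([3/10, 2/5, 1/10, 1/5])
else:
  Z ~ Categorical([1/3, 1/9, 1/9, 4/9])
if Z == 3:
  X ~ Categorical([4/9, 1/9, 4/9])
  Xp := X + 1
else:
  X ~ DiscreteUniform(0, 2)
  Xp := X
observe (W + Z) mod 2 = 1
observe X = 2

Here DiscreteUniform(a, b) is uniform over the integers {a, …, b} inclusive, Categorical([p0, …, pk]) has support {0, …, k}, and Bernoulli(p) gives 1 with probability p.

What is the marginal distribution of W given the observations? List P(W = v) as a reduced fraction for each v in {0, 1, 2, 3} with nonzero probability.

P(W=0) = 112/283, P(W=1) = 261/1415, P(W=2) = 84/283, P(W=3) = 174/1415

Enumerate traces; 24 have nonzero weight after conditioning:
  (W=0, Y=1, Z=1, X=2) weight 1/243
  (W=0, Y=1, Z=3, X=2) weight 16/729
  (W=0, Y=2, Z=1, X=2) weight 1/243
  (W=0, Y=2, Z=3, X=2) weight 16/729
  (W=0, Y=3, Z=1, X=2) weight 2/135
  (W=0, Y=3, Z=3, X=2) weight 4/405
  (W=1, Y=1, Z=0, X=2) weight 1/108
  (W=1, Y=1, Z=2, X=2) weight 1/324
  (W=2, Y=1, Z=1, X=2) weight 1/324
  (W=3, Y=1, Z=0, X=2) weight 1/162
  … 14 more
Group by W:
  weight(W=0) = 56/729
  weight(W=1) = 29/810
  weight(W=2) = 14/243
  weight(W=3) = 29/1215
Total weight = 56/729 + 29/810 + 14/243 + 29/1215 = 283/1458
P(W=0 | obs) = 56/729 / 283/1458 = 112/283
P(W=1 | obs) = 29/810 / 283/1458 = 261/1415
P(W=2 | obs) = 14/243 / 283/1458 = 84/283
P(W=3 | obs) = 29/1215 / 283/1458 = 174/1415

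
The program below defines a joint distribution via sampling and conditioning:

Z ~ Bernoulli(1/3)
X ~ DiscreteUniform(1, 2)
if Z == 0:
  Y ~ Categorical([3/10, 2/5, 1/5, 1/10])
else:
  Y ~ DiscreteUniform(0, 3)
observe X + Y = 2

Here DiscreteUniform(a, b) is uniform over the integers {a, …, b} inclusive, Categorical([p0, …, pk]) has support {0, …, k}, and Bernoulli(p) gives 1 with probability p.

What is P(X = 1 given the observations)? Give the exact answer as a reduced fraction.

P(X = 1 | obs) = 21/38

Enumerate traces; 4 have nonzero weight after conditioning:
  (Z=0, X=1, Y=1) weight 2/15
  (Z=0, X=2, Y=0) weight 1/10
  (Z=1, X=1, Y=1) weight 1/24
  (Z=1, X=2, Y=0) weight 1/24
Group by X:
  weight(X=1) = 7/40
  weight(X=2) = 17/120
Total weight = 7/40 + 17/120 = 19/60
P(X=1 | obs) = 7/40 / 19/60 = 21/38
P(X=2 | obs) = 17/120 / 19/60 = 17/38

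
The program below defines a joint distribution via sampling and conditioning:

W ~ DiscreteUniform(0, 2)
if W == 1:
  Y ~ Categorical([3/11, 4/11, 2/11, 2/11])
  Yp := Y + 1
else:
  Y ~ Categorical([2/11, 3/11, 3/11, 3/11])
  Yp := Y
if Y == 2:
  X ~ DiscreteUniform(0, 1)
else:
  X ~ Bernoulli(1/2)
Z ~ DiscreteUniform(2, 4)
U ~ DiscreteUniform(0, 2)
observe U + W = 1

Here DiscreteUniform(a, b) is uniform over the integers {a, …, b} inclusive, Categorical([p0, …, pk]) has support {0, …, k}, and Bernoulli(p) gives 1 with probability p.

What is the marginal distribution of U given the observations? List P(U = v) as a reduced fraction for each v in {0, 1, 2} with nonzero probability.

Enumerate traces; 48 have nonzero weight after conditioning:
  (W=0, Y=0, X=0, Z=2, U=1) weight 1/297
  (W=0, Y=0, X=0, Z=3, U=1) weight 1/297
  (W=0, Y=0, X=0, Z=4, U=1) weight 1/297
  (W=0, Y=0, X=1, Z=2, U=1) weight 1/297
  (W=0, Y=0, X=1, Z=3, U=1) weight 1/297
  (W=0, Y=0, X=1, Z=4, U=1) weight 1/297
  (W=0, Y=1, X=0, Z=2, U=1) weight 1/198
  (W=0, Y=1, X=0, Z=3, U=1) weight 1/198
  (W=1, Y=0, X=0, Z=2, U=0) weight 1/198
  … 39 more
Group by U:
  weight(U=0) = 1/9
  weight(U=1) = 1/9
Total weight = 1/9 + 1/9 = 2/9
P(U=0 | obs) = 1/9 / 2/9 = 1/2
P(U=1 | obs) = 1/9 / 2/9 = 1/2

P(U=0) = 1/2, P(U=1) = 1/2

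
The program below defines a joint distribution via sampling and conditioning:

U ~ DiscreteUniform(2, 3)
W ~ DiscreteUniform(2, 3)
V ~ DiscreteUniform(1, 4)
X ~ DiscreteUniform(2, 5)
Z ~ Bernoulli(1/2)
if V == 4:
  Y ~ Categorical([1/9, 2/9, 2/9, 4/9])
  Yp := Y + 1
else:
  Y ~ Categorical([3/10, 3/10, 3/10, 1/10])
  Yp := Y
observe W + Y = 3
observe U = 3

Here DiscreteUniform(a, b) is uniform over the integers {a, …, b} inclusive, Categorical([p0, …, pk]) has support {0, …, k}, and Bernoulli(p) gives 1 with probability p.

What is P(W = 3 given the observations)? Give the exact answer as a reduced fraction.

P(W = 3 | obs) = 91/192

Enumerate traces; 64 have nonzero weight after conditioning:
  (U=3, W=2, V=1, X=2, Z=0, Y=1) weight 3/1280
  (U=3, W=2, V=1, X=2, Z=1, Y=1) weight 3/1280
  (U=3, W=2, V=1, X=3, Z=0, Y=1) weight 3/1280
  (U=3, W=2, V=1, X=3, Z=1, Y=1) weight 3/1280
  (U=3, W=2, V=1, X=4, Z=0, Y=1) weight 3/1280
  (U=3, W=2, V=1, X=4, Z=1, Y=1) weight 3/1280
  (U=3, W=2, V=1, X=5, Z=0, Y=1) weight 3/1280
  (U=3, W=2, V=1, X=5, Z=1, Y=1) weight 3/1280
  (U=3, W=3, V=1, X=2, Z=0, Y=0) weight 3/1280
  … 55 more
Group by W:
  weight(W=2) = 101/1440
  weight(W=3) = 91/1440
Total weight = 101/1440 + 91/1440 = 2/15
P(W=2 | obs) = 101/1440 / 2/15 = 101/192
P(W=3 | obs) = 91/1440 / 2/15 = 91/192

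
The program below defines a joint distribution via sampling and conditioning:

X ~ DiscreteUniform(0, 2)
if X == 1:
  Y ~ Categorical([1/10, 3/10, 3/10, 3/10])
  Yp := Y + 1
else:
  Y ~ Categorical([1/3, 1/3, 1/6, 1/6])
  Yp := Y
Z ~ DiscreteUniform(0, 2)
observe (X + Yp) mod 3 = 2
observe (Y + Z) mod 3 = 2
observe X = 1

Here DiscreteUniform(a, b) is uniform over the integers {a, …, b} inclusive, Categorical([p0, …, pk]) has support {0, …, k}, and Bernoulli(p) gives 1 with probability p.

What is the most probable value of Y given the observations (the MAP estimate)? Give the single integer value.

Enumerate traces; 2 have nonzero weight after conditioning:
  (X=1, Y=0, Z=2) weight 1/90
  (X=1, Y=3, Z=2) weight 1/30
Group by Y:
  weight(Y=0) = 1/90
  weight(Y=3) = 1/30
Total weight = 1/90 + 1/30 = 2/45
P(Y=0 | obs) = 1/90 / 2/45 = 1/4
P(Y=3 | obs) = 1/30 / 2/45 = 3/4
argmax = 3

argmax_v P(Y = v | obs) = 3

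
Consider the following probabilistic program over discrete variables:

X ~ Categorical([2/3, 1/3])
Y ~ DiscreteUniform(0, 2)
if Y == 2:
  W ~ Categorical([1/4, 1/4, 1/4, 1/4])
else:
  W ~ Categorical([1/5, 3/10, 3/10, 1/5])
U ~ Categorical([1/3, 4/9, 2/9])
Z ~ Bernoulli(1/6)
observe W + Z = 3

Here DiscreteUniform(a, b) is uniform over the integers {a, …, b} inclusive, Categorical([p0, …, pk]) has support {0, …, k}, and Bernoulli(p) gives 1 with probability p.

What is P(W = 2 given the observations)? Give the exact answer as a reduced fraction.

P(W = 2 | obs) = 17/82

Enumerate traces; 36 have nonzero weight after conditioning:
  (X=0, Y=0, W=2, U=0, Z=1) weight 1/270
  (X=0, Y=0, W=2, U=1, Z=1) weight 2/405
  (X=0, Y=0, W=2, U=2, Z=1) weight 1/405
  (X=0, Y=0, W=3, U=0, Z=0) weight 1/81
  (X=0, Y=0, W=3, U=1, Z=0) weight 4/243
  (X=0, Y=0, W=3, U=2, Z=0) weight 2/243
  (X=0, Y=1, W=2, U=0, Z=1) weight 1/270
  (X=0, Y=1, W=2, U=1, Z=1) weight 2/405
  … 28 more
Group by W:
  weight(W=2) = 17/360
  weight(W=3) = 13/72
Total weight = 17/360 + 13/72 = 41/180
P(W=2 | obs) = 17/360 / 41/180 = 17/82
P(W=3 | obs) = 13/72 / 41/180 = 65/82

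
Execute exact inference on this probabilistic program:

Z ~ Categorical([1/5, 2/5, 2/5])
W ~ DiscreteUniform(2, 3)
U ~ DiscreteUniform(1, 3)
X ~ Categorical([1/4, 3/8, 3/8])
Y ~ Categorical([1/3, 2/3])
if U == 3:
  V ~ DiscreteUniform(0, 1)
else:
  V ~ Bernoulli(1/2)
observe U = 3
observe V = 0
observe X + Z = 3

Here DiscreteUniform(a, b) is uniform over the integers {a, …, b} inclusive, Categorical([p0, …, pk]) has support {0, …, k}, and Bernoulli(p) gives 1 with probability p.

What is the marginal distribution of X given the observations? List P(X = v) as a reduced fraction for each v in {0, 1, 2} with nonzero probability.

Enumerate traces; 8 have nonzero weight after conditioning:
  (Z=1, W=2, U=3, X=2, Y=0, V=0) weight 1/240
  (Z=1, W=2, U=3, X=2, Y=1, V=0) weight 1/120
  (Z=1, W=3, U=3, X=2, Y=0, V=0) weight 1/240
  (Z=1, W=3, U=3, X=2, Y=1, V=0) weight 1/120
  (Z=2, W=2, U=3, X=1, Y=0, V=0) weight 1/240
  (Z=2, W=2, U=3, X=1, Y=1, V=0) weight 1/120
  (Z=2, W=3, U=3, X=1, Y=0, V=0) weight 1/240
  (Z=2, W=3, U=3, X=1, Y=1, V=0) weight 1/120
Group by X:
  weight(X=1) = 1/40
  weight(X=2) = 1/40
Total weight = 1/40 + 1/40 = 1/20
P(X=1 | obs) = 1/40 / 1/20 = 1/2
P(X=2 | obs) = 1/40 / 1/20 = 1/2

P(X=1) = 1/2, P(X=2) = 1/2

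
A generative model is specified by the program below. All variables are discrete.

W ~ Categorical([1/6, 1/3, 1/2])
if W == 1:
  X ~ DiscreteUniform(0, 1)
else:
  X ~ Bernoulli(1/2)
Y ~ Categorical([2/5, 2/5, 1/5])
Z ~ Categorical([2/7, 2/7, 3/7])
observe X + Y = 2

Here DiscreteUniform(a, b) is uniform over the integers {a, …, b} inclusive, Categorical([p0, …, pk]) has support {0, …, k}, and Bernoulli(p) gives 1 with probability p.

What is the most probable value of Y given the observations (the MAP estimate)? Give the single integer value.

Enumerate traces; 18 have nonzero weight after conditioning:
  (W=0, X=0, Y=2, Z=0) weight 1/210
  (W=0, X=0, Y=2, Z=1) weight 1/210
  (W=0, X=0, Y=2, Z=2) weight 1/140
  (W=0, X=1, Y=1, Z=0) weight 1/105
  (W=0, X=1, Y=1, Z=1) weight 1/105
  (W=0, X=1, Y=1, Z=2) weight 1/70
  (W=1, X=0, Y=2, Z=0) weight 1/105
  (W=1, X=0, Y=2, Z=1) weight 1/105
  … 10 more
Group by Y:
  weight(Y=1) = 1/5
  weight(Y=2) = 1/10
Total weight = 1/5 + 1/10 = 3/10
P(Y=1 | obs) = 1/5 / 3/10 = 2/3
P(Y=2 | obs) = 1/10 / 3/10 = 1/3
argmax = 1

argmax_v P(Y = v | obs) = 1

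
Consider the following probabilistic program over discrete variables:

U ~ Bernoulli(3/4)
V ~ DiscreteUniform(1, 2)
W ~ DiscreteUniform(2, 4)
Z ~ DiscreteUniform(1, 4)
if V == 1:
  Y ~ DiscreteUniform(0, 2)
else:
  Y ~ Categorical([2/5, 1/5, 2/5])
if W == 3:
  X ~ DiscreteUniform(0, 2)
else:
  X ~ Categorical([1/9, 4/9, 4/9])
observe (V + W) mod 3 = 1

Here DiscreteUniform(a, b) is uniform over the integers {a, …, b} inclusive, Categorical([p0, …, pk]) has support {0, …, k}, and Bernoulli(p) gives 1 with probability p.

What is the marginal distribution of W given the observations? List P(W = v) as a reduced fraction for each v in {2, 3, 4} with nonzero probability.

P(W=2) = 1/2, P(W=3) = 1/2

Enumerate traces; 144 have nonzero weight after conditioning:
  (U=0, V=1, W=3, Z=1, Y=0, X=0) weight 1/864
  (U=0, V=1, W=3, Z=1, Y=0, X=1) weight 1/864
  (U=0, V=1, W=3, Z=1, Y=0, X=2) weight 1/864
  (U=0, V=1, W=3, Z=1, Y=1, X=0) weight 1/864
  (U=0, V=1, W=3, Z=1, Y=1, X=1) weight 1/864
  (U=0, V=1, W=3, Z=1, Y=1, X=2) weight 1/864
  (U=0, V=1, W=3, Z=1, Y=2, X=0) weight 1/864
  (U=0, V=1, W=3, Z=1, Y=2, X=1) weight 1/864
  (U=0, V=2, W=2, Z=1, Y=0, X=0) weight 1/2160
  … 135 more
Group by W:
  weight(W=2) = 1/6
  weight(W=3) = 1/6
Total weight = 1/6 + 1/6 = 1/3
P(W=2 | obs) = 1/6 / 1/3 = 1/2
P(W=3 | obs) = 1/6 / 1/3 = 1/2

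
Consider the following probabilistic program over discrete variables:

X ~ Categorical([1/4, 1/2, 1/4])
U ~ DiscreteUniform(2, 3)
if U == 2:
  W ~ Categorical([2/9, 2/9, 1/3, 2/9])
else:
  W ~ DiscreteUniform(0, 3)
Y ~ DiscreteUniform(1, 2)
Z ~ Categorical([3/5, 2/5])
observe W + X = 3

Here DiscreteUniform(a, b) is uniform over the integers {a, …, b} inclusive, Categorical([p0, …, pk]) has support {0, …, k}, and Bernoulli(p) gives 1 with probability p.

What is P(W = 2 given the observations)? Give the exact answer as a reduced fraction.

Enumerate traces; 24 have nonzero weight after conditioning:
  (X=0, U=2, W=3, Y=1, Z=0) weight 1/120
  (X=0, U=2, W=3, Y=1, Z=1) weight 1/180
  (X=0, U=2, W=3, Y=2, Z=0) weight 1/120
  (X=0, U=2, W=3, Y=2, Z=1) weight 1/180
  (X=0, U=3, W=3, Y=1, Z=0) weight 3/320
  (X=0, U=3, W=3, Y=1, Z=1) weight 1/160
  (X=0, U=3, W=3, Y=2, Z=0) weight 3/320
  (X=0, U=3, W=3, Y=2, Z=1) weight 1/160
  (X=1, U=2, W=2, Y=1, Z=0) weight 1/40
  (X=2, U=2, W=1, Y=1, Z=0) weight 1/120
  … 14 more
Group by W:
  weight(W=1) = 17/288
  weight(W=2) = 7/48
  weight(W=3) = 17/288
Total weight = 17/288 + 7/48 + 17/288 = 19/72
P(W=1 | obs) = 17/288 / 19/72 = 17/76
P(W=2 | obs) = 7/48 / 19/72 = 21/38
P(W=3 | obs) = 17/288 / 19/72 = 17/76

P(W = 2 | obs) = 21/38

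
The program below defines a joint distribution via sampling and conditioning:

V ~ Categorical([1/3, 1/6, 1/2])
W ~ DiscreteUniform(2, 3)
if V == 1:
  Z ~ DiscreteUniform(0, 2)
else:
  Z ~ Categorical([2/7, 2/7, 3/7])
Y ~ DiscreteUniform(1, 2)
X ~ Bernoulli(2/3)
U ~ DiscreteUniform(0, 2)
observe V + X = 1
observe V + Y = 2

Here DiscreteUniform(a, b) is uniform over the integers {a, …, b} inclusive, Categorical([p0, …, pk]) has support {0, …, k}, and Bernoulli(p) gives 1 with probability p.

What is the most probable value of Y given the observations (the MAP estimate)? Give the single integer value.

Enumerate traces; 36 have nonzero weight after conditioning:
  (V=0, W=2, Z=0, Y=2, X=1, U=0) weight 1/189
  (V=0, W=2, Z=0, Y=2, X=1, U=1) weight 1/189
  (V=0, W=2, Z=0, Y=2, X=1, U=2) weight 1/189
  (V=0, W=2, Z=1, Y=2, X=1, U=0) weight 1/189
  (V=0, W=2, Z=1, Y=2, X=1, U=1) weight 1/189
  (V=0, W=2, Z=1, Y=2, X=1, U=2) weight 1/189
  (V=0, W=2, Z=2, Y=2, X=1, U=0) weight 1/126
  (V=0, W=2, Z=2, Y=2, X=1, U=1) weight 1/126
  (V=1, W=2, Z=0, Y=1, X=0, U=0) weight 1/648
  … 27 more
Group by Y:
  weight(Y=1) = 1/36
  weight(Y=2) = 1/9
Total weight = 1/36 + 1/9 = 5/36
P(Y=1 | obs) = 1/36 / 5/36 = 1/5
P(Y=2 | obs) = 1/9 / 5/36 = 4/5
argmax = 2

argmax_v P(Y = v | obs) = 2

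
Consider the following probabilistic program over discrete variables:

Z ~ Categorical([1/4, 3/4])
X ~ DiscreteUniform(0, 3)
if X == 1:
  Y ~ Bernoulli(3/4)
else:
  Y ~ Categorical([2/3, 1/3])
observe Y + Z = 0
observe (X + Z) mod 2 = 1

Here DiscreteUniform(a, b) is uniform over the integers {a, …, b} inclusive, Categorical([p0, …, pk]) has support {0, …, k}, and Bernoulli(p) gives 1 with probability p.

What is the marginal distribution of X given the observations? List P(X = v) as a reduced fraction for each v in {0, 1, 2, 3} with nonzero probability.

Enumerate traces; 2 have nonzero weight after conditioning:
  (Z=0, X=1, Y=0) weight 1/64
  (Z=0, X=3, Y=0) weight 1/24
Group by X:
  weight(X=1) = 1/64
  weight(X=3) = 1/24
Total weight = 1/64 + 1/24 = 11/192
P(X=1 | obs) = 1/64 / 11/192 = 3/11
P(X=3 | obs) = 1/24 / 11/192 = 8/11

P(X=1) = 3/11, P(X=3) = 8/11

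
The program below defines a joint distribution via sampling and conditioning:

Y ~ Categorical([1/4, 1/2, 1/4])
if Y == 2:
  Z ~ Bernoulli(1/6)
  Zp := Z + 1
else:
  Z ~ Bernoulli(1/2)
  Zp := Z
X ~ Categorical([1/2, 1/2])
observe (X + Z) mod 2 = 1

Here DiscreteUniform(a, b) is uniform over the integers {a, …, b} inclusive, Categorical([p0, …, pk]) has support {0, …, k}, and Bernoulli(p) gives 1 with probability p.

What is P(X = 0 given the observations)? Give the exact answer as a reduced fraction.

P(X = 0 | obs) = 5/12

Enumerate traces; 6 have nonzero weight after conditioning:
  (Y=0, Z=0, X=1) weight 1/16
  (Y=0, Z=1, X=0) weight 1/16
  (Y=1, Z=0, X=1) weight 1/8
  (Y=1, Z=1, X=0) weight 1/8
  (Y=2, Z=0, X=1) weight 5/48
  (Y=2, Z=1, X=0) weight 1/48
Group by X:
  weight(X=0) = 5/24
  weight(X=1) = 7/24
Total weight = 5/24 + 7/24 = 1/2
P(X=0 | obs) = 5/24 / 1/2 = 5/12
P(X=1 | obs) = 7/24 / 1/2 = 7/12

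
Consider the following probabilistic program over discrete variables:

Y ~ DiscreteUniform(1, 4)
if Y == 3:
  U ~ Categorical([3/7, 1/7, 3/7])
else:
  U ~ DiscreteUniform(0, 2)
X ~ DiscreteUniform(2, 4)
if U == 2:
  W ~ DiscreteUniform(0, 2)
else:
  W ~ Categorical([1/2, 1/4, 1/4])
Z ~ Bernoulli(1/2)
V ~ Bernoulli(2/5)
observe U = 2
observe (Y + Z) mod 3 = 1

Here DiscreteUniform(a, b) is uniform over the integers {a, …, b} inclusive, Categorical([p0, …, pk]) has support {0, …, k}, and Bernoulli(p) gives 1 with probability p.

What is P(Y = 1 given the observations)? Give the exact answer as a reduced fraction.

P(Y = 1 | obs) = 7/23

Enumerate traces; 54 have nonzero weight after conditioning:
  (Y=1, U=2, X=2, W=0, Z=0, V=0) weight 1/360
  (Y=1, U=2, X=2, W=0, Z=0, V=1) weight 1/540
  (Y=1, U=2, X=2, W=1, Z=0, V=0) weight 1/360
  (Y=1, U=2, X=2, W=1, Z=0, V=1) weight 1/540
  (Y=1, U=2, X=2, W=2, Z=0, V=0) weight 1/360
  (Y=1, U=2, X=2, W=2, Z=0, V=1) weight 1/540
  (Y=1, U=2, X=3, W=0, Z=0, V=0) weight 1/360
  (Y=1, U=2, X=3, W=0, Z=0, V=1) weight 1/540
  (Y=3, U=2, X=2, W=0, Z=1, V=0) weight 1/280
  (Y=4, U=2, X=2, W=0, Z=0, V=0) weight 1/360
  … 44 more
Group by Y:
  weight(Y=1) = 1/24
  weight(Y=3) = 3/56
  weight(Y=4) = 1/24
Total weight = 1/24 + 3/56 + 1/24 = 23/168
P(Y=1 | obs) = 1/24 / 23/168 = 7/23
P(Y=3 | obs) = 3/56 / 23/168 = 9/23
P(Y=4 | obs) = 1/24 / 23/168 = 7/23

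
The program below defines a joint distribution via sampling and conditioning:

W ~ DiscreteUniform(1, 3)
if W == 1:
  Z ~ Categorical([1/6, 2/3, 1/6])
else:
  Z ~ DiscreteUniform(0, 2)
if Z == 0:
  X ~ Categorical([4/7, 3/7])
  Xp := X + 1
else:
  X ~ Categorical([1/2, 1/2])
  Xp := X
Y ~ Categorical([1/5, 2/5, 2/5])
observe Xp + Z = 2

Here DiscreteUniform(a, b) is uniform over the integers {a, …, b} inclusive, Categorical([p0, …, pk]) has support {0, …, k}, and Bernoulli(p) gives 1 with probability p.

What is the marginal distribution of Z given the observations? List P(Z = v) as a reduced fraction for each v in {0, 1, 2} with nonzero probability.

P(Z=0) = 30/121, P(Z=1) = 56/121, P(Z=2) = 35/121

Enumerate traces; 27 have nonzero weight after conditioning:
  (W=1, Z=0, X=1, Y=0) weight 1/210
  (W=1, Z=0, X=1, Y=1) weight 1/105
  (W=1, Z=0, X=1, Y=2) weight 1/105
  (W=1, Z=1, X=1, Y=0) weight 1/45
  (W=1, Z=1, X=1, Y=1) weight 2/45
  (W=1, Z=1, X=1, Y=2) weight 2/45
  (W=1, Z=2, X=0, Y=0) weight 1/180
  (W=1, Z=2, X=0, Y=1) weight 1/90
  … 19 more
Group by Z:
  weight(Z=0) = 5/42
  weight(Z=1) = 2/9
  weight(Z=2) = 5/36
Total weight = 5/42 + 2/9 + 5/36 = 121/252
P(Z=0 | obs) = 5/42 / 121/252 = 30/121
P(Z=1 | obs) = 2/9 / 121/252 = 56/121
P(Z=2 | obs) = 5/36 / 121/252 = 35/121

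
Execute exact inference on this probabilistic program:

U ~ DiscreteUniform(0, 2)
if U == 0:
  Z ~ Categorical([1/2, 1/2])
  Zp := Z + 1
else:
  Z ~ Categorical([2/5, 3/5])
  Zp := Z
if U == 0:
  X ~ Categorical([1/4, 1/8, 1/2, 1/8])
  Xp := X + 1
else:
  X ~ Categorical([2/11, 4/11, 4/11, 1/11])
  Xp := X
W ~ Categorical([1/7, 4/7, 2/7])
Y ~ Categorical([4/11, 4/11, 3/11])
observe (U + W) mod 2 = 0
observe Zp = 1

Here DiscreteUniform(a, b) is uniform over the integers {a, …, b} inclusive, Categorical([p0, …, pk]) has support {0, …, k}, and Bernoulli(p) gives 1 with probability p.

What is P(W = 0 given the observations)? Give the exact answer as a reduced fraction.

P(W = 0 | obs) = 11/57

Enumerate traces; 60 have nonzero weight after conditioning:
  (U=0, Z=0, X=0, W=0, Y=0) weight 1/462
  (U=0, Z=0, X=0, W=0, Y=1) weight 1/462
  (U=0, Z=0, X=0, W=0, Y=2) weight 1/616
  (U=0, Z=0, X=0, W=2, Y=0) weight 1/231
  (U=0, Z=0, X=0, W=2, Y=1) weight 1/231
  (U=0, Z=0, X=0, W=2, Y=2) weight 1/308
  (U=0, Z=0, X=1, W=0, Y=0) weight 1/924
  (U=0, Z=0, X=1, W=0, Y=1) weight 1/924
  (U=1, Z=1, X=0, W=1, Y=0) weight 32/4235
  … 51 more
Group by W:
  weight(W=0) = 11/210
  weight(W=1) = 4/35
  weight(W=2) = 11/105
Total weight = 11/210 + 4/35 + 11/105 = 19/70
P(W=0 | obs) = 11/210 / 19/70 = 11/57
P(W=1 | obs) = 4/35 / 19/70 = 8/19
P(W=2 | obs) = 11/105 / 19/70 = 22/57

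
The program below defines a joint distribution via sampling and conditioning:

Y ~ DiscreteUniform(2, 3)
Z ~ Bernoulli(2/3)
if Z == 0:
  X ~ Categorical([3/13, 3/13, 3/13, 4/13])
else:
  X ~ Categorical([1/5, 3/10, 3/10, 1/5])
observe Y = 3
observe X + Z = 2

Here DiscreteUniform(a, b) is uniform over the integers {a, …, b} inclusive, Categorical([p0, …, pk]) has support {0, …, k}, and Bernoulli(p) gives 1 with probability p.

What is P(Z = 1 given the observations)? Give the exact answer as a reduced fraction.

Enumerate traces; 2 have nonzero weight after conditioning:
  (Y=3, Z=0, X=2) weight 1/26
  (Y=3, Z=1, X=1) weight 1/10
Group by Z:
  weight(Z=0) = 1/26
  weight(Z=1) = 1/10
Total weight = 1/26 + 1/10 = 9/65
P(Z=0 | obs) = 1/26 / 9/65 = 5/18
P(Z=1 | obs) = 1/10 / 9/65 = 13/18

P(Z = 1 | obs) = 13/18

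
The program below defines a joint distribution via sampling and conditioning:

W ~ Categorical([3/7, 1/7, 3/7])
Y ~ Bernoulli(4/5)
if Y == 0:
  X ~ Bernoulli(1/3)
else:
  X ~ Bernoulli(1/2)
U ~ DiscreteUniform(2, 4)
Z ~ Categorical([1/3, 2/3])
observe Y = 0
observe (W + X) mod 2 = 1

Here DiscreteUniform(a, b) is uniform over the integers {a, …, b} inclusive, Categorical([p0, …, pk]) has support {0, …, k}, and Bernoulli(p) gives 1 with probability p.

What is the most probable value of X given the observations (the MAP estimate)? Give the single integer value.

Enumerate traces; 18 have nonzero weight after conditioning:
  (W=0, Y=0, X=1, U=2, Z=0) weight 1/315
  (W=0, Y=0, X=1, U=2, Z=1) weight 2/315
  (W=0, Y=0, X=1, U=3, Z=0) weight 1/315
  (W=0, Y=0, X=1, U=3, Z=1) weight 2/315
  (W=0, Y=0, X=1, U=4, Z=0) weight 1/315
  (W=0, Y=0, X=1, U=4, Z=1) weight 2/315
  (W=1, Y=0, X=0, U=2, Z=0) weight 2/945
  (W=1, Y=0, X=0, U=2, Z=1) weight 4/945
  … 10 more
Group by X:
  weight(X=0) = 2/105
  weight(X=1) = 2/35
Total weight = 2/105 + 2/35 = 8/105
P(X=0 | obs) = 2/105 / 8/105 = 1/4
P(X=1 | obs) = 2/35 / 8/105 = 3/4
argmax = 1

argmax_v P(X = v | obs) = 1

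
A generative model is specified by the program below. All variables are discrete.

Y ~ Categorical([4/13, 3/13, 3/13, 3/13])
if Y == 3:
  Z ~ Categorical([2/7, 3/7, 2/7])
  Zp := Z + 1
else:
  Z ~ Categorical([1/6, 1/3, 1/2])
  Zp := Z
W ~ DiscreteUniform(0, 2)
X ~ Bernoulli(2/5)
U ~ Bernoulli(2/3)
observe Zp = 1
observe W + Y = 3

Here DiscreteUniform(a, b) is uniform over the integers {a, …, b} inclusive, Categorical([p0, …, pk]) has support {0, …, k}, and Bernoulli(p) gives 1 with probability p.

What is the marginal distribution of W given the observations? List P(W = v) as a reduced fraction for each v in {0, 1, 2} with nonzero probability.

Enumerate traces; 12 have nonzero weight after conditioning:
  (Y=1, Z=1, W=2, X=0, U=0) weight 1/195
  (Y=1, Z=1, W=2, X=0, U=1) weight 2/195
  (Y=1, Z=1, W=2, X=1, U=0) weight 2/585
  (Y=1, Z=1, W=2, X=1, U=1) weight 4/585
  (Y=2, Z=1, W=1, X=0, U=0) weight 1/195
  (Y=2, Z=1, W=1, X=0, U=1) weight 2/195
  (Y=2, Z=1, W=1, X=1, U=0) weight 2/585
  (Y=2, Z=1, W=1, X=1, U=1) weight 4/585
  (Y=3, Z=0, W=0, X=0, U=0) weight 2/455
  … 3 more
Group by W:
  weight(W=0) = 2/91
  weight(W=1) = 1/39
  weight(W=2) = 1/39
Total weight = 2/91 + 1/39 + 1/39 = 20/273
P(W=0 | obs) = 2/91 / 20/273 = 3/10
P(W=1 | obs) = 1/39 / 20/273 = 7/20
P(W=2 | obs) = 1/39 / 20/273 = 7/20

P(W=0) = 3/10, P(W=1) = 7/20, P(W=2) = 7/20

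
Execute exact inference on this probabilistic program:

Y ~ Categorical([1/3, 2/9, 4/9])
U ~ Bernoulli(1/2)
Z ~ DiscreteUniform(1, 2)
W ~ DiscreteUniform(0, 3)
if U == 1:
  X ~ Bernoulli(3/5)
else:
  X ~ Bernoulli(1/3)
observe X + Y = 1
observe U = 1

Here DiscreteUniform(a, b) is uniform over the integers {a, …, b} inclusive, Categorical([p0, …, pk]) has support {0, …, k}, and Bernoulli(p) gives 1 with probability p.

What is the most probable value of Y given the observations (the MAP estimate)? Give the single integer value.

argmax_v P(Y = v | obs) = 0

Enumerate traces; 16 have nonzero weight after conditioning:
  (Y=0, U=1, Z=1, W=0, X=1) weight 1/80
  (Y=0, U=1, Z=1, W=1, X=1) weight 1/80
  (Y=0, U=1, Z=1, W=2, X=1) weight 1/80
  (Y=0, U=1, Z=1, W=3, X=1) weight 1/80
  (Y=0, U=1, Z=2, W=0, X=1) weight 1/80
  (Y=0, U=1, Z=2, W=1, X=1) weight 1/80
  (Y=0, U=1, Z=2, W=2, X=1) weight 1/80
  (Y=0, U=1, Z=2, W=3, X=1) weight 1/80
  (Y=1, U=1, Z=1, W=0, X=0) weight 1/180
  … 7 more
Group by Y:
  weight(Y=0) = 1/10
  weight(Y=1) = 2/45
Total weight = 1/10 + 2/45 = 13/90
P(Y=0 | obs) = 1/10 / 13/90 = 9/13
P(Y=1 | obs) = 2/45 / 13/90 = 4/13
argmax = 0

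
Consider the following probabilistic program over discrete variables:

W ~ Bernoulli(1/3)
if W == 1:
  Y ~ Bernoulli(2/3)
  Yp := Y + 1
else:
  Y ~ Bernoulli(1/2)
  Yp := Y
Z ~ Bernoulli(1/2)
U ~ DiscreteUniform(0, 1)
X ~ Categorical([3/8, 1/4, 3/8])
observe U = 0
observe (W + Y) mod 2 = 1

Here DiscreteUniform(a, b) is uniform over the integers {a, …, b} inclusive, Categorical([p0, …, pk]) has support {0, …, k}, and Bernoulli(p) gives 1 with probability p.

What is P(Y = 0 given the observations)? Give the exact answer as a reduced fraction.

Enumerate traces; 12 have nonzero weight after conditioning:
  (W=0, Y=1, Z=0, U=0, X=0) weight 1/32
  (W=0, Y=1, Z=0, U=0, X=1) weight 1/48
  (W=0, Y=1, Z=0, U=0, X=2) weight 1/32
  (W=0, Y=1, Z=1, U=0, X=0) weight 1/32
  (W=0, Y=1, Z=1, U=0, X=1) weight 1/48
  (W=0, Y=1, Z=1, U=0, X=2) weight 1/32
  (W=1, Y=0, Z=0, U=0, X=0) weight 1/96
  (W=1, Y=0, Z=0, U=0, X=1) weight 1/144
  … 4 more
Group by Y:
  weight(Y=0) = 1/18
  weight(Y=1) = 1/6
Total weight = 1/18 + 1/6 = 2/9
P(Y=0 | obs) = 1/18 / 2/9 = 1/4
P(Y=1 | obs) = 1/6 / 2/9 = 3/4

P(Y = 0 | obs) = 1/4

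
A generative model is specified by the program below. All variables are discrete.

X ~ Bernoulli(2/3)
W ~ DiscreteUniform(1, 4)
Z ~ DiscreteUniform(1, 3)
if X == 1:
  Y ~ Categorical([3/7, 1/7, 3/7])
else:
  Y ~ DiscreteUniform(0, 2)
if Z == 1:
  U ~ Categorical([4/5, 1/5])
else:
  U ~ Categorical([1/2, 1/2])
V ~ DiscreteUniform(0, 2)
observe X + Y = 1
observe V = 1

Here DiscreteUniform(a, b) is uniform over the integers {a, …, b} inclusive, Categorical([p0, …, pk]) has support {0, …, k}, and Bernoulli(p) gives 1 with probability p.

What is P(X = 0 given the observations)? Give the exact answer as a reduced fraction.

Enumerate traces; 48 have nonzero weight after conditioning:
  (X=0, W=1, Z=1, Y=1, U=0, V=1) weight 1/405
  (X=0, W=1, Z=1, Y=1, U=1, V=1) weight 1/1620
  (X=0, W=1, Z=2, Y=1, U=0, V=1) weight 1/648
  (X=0, W=1, Z=2, Y=1, U=1, V=1) weight 1/648
  (X=0, W=1, Z=3, Y=1, U=0, V=1) weight 1/648
  (X=0, W=1, Z=3, Y=1, U=1, V=1) weight 1/648
  (X=0, W=2, Z=1, Y=1, U=0, V=1) weight 1/405
  (X=0, W=2, Z=1, Y=1, U=1, V=1) weight 1/1620
  (X=1, W=1, Z=1, Y=0, U=0, V=1) weight 2/315
  … 39 more
Group by X:
  weight(X=0) = 1/27
  weight(X=1) = 2/21
Total weight = 1/27 + 2/21 = 25/189
P(X=0 | obs) = 1/27 / 25/189 = 7/25
P(X=1 | obs) = 2/21 / 25/189 = 18/25

P(X = 0 | obs) = 7/25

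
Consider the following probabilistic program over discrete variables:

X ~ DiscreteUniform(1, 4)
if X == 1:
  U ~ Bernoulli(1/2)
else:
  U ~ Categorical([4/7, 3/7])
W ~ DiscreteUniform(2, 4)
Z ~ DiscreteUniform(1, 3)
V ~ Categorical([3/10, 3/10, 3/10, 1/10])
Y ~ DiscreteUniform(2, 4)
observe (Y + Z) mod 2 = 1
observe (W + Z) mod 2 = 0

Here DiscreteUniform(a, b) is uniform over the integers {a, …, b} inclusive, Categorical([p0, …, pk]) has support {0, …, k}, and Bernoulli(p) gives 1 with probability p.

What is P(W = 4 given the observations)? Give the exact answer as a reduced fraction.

Enumerate traces; 192 have nonzero weight after conditioning:
  (X=1, U=0, W=2, Z=2, V=0, Y=3) weight 1/720
  (X=1, U=0, W=2, Z=2, V=1, Y=3) weight 1/720
  (X=1, U=0, W=2, Z=2, V=2, Y=3) weight 1/720
  (X=1, U=0, W=2, Z=2, V=3, Y=3) weight 1/2160
  (X=1, U=0, W=3, Z=1, V=0, Y=2) weight 1/720
  (X=1, U=0, W=3, Z=1, V=0, Y=4) weight 1/720
  (X=1, U=0, W=3, Z=1, V=1, Y=2) weight 1/720
  (X=1, U=0, W=3, Z=1, V=1, Y=4) weight 1/720
  (X=1, U=0, W=4, Z=2, V=0, Y=3) weight 1/720
  … 183 more
Group by W:
  weight(W=2) = 1/27
  weight(W=3) = 4/27
  weight(W=4) = 1/27
Total weight = 1/27 + 4/27 + 1/27 = 2/9
P(W=2 | obs) = 1/27 / 2/9 = 1/6
P(W=3 | obs) = 4/27 / 2/9 = 2/3
P(W=4 | obs) = 1/27 / 2/9 = 1/6

P(W = 4 | obs) = 1/6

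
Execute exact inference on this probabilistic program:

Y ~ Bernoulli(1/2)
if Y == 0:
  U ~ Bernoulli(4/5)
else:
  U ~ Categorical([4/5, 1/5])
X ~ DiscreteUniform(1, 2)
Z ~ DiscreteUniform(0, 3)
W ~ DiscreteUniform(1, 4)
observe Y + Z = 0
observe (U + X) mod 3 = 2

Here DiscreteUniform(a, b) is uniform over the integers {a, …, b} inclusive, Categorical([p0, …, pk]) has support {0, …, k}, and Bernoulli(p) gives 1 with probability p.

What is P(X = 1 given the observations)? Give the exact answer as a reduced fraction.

Enumerate traces; 8 have nonzero weight after conditioning:
  (Y=0, U=0, X=2, Z=0, W=1) weight 1/320
  (Y=0, U=0, X=2, Z=0, W=2) weight 1/320
  (Y=0, U=0, X=2, Z=0, W=3) weight 1/320
  (Y=0, U=0, X=2, Z=0, W=4) weight 1/320
  (Y=0, U=1, X=1, Z=0, W=1) weight 1/80
  (Y=0, U=1, X=1, Z=0, W=2) weight 1/80
  (Y=0, U=1, X=1, Z=0, W=3) weight 1/80
  (Y=0, U=1, X=1, Z=0, W=4) weight 1/80
Group by X:
  weight(X=1) = 1/20
  weight(X=2) = 1/80
Total weight = 1/20 + 1/80 = 1/16
P(X=1 | obs) = 1/20 / 1/16 = 4/5
P(X=2 | obs) = 1/80 / 1/16 = 1/5

P(X = 1 | obs) = 4/5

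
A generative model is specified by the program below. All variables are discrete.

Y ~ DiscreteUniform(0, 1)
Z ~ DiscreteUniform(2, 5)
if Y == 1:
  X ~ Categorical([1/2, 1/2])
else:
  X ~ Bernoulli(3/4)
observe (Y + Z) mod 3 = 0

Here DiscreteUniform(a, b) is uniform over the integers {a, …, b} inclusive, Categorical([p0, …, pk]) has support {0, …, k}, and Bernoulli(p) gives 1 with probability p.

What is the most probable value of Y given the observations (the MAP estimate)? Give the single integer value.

Enumerate traces; 6 have nonzero weight after conditioning:
  (Y=0, Z=3, X=0) weight 1/32
  (Y=0, Z=3, X=1) weight 3/32
  (Y=1, Z=2, X=0) weight 1/16
  (Y=1, Z=2, X=1) weight 1/16
  (Y=1, Z=5, X=0) weight 1/16
  (Y=1, Z=5, X=1) weight 1/16
Group by Y:
  weight(Y=0) = 1/8
  weight(Y=1) = 1/4
Total weight = 1/8 + 1/4 = 3/8
P(Y=0 | obs) = 1/8 / 3/8 = 1/3
P(Y=1 | obs) = 1/4 / 3/8 = 2/3
argmax = 1

argmax_v P(Y = v | obs) = 1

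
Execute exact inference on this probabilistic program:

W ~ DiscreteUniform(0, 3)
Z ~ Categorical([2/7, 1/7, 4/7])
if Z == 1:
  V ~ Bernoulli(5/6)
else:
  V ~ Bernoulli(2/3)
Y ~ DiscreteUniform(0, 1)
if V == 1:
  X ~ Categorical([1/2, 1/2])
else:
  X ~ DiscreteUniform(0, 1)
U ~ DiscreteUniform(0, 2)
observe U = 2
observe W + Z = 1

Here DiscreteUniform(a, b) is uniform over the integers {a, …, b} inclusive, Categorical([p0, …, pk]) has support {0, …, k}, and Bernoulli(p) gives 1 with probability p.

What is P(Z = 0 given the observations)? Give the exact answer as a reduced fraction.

P(Z = 0 | obs) = 2/3

Enumerate traces; 16 have nonzero weight after conditioning:
  (W=0, Z=1, V=0, Y=0, X=0, U=2) weight 1/2016
  (W=0, Z=1, V=0, Y=0, X=1, U=2) weight 1/2016
  (W=0, Z=1, V=0, Y=1, X=0, U=2) weight 1/2016
  (W=0, Z=1, V=0, Y=1, X=1, U=2) weight 1/2016
  (W=0, Z=1, V=1, Y=0, X=0, U=2) weight 5/2016
  (W=0, Z=1, V=1, Y=0, X=1, U=2) weight 5/2016
  (W=0, Z=1, V=1, Y=1, X=0, U=2) weight 5/2016
  (W=0, Z=1, V=1, Y=1, X=1, U=2) weight 5/2016
  (W=1, Z=0, V=0, Y=0, X=0, U=2) weight 1/504
  … 7 more
Group by Z:
  weight(Z=0) = 1/42
  weight(Z=1) = 1/84
Total weight = 1/42 + 1/84 = 1/28
P(Z=0 | obs) = 1/42 / 1/28 = 2/3
P(Z=1 | obs) = 1/84 / 1/28 = 1/3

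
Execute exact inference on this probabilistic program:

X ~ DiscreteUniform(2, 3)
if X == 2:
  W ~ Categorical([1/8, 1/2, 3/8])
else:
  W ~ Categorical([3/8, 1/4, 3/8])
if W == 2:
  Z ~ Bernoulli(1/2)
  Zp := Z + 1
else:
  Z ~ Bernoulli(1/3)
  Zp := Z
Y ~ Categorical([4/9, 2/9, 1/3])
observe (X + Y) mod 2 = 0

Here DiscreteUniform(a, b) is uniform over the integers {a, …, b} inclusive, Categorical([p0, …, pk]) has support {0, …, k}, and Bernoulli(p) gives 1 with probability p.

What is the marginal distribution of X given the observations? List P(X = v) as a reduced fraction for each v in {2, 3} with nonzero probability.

P(X=2) = 7/9, P(X=3) = 2/9

Enumerate traces; 18 have nonzero weight after conditioning:
  (X=2, W=0, Z=0, Y=0) weight 1/54
  (X=2, W=0, Z=0, Y=2) weight 1/72
  (X=2, W=0, Z=1, Y=0) weight 1/108
  (X=2, W=0, Z=1, Y=2) weight 1/144
  (X=2, W=1, Z=0, Y=0) weight 2/27
  (X=2, W=1, Z=0, Y=2) weight 1/18
  (X=2, W=1, Z=1, Y=0) weight 1/27
  (X=2, W=1, Z=1, Y=2) weight 1/36
  (X=3, W=0, Z=0, Y=1) weight 1/36
  … 9 more
Group by X:
  weight(X=2) = 7/18
  weight(X=3) = 1/9
Total weight = 7/18 + 1/9 = 1/2
P(X=2 | obs) = 7/18 / 1/2 = 7/9
P(X=3 | obs) = 1/9 / 1/2 = 2/9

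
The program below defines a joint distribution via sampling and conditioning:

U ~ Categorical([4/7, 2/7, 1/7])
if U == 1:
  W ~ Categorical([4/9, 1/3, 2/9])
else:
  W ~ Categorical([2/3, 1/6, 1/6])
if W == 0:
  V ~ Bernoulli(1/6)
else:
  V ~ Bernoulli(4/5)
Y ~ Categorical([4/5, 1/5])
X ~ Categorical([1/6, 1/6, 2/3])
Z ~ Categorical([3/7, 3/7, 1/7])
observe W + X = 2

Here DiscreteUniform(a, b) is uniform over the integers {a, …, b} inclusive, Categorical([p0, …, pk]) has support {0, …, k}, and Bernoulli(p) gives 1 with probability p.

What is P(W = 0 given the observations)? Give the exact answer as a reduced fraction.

Enumerate traces; 108 have nonzero weight after conditioning:
  (U=0, W=0, V=0, Y=0, X=2, Z=0) weight 32/441
  (U=0, W=0, V=0, Y=0, X=2, Z=1) weight 32/441
  (U=0, W=0, V=0, Y=0, X=2, Z=2) weight 32/1323
  (U=0, W=0, V=0, Y=1, X=2, Z=0) weight 8/441
  (U=0, W=0, V=0, Y=1, X=2, Z=1) weight 8/441
  (U=0, W=0, V=0, Y=1, X=2, Z=2) weight 8/1323
  (U=0, W=0, V=1, Y=0, X=2, Z=0) weight 32/2205
  (U=0, W=0, V=1, Y=0, X=2, Z=1) weight 32/2205
  (U=0, W=1, V=0, Y=0, X=1, Z=0) weight 4/3675
  (U=0, W=2, V=0, Y=0, X=0, Z=0) weight 4/3675
  … 98 more
Group by W:
  weight(W=0) = 76/189
  weight(W=1) = 1/28
  weight(W=2) = 23/756
Total weight = 76/189 + 1/28 + 23/756 = 59/126
P(W=0 | obs) = 76/189 / 59/126 = 152/177
P(W=1 | obs) = 1/28 / 59/126 = 9/118
P(W=2 | obs) = 23/756 / 59/126 = 23/354

P(W = 0 | obs) = 152/177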